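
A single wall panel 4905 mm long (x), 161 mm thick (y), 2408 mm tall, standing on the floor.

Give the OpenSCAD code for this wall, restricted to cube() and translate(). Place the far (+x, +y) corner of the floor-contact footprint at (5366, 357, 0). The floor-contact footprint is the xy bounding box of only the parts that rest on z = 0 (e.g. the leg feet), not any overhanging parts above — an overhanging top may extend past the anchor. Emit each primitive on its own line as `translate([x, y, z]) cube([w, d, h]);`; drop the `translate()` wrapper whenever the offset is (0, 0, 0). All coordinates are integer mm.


translate([461, 196, 0]) cube([4905, 161, 2408]);


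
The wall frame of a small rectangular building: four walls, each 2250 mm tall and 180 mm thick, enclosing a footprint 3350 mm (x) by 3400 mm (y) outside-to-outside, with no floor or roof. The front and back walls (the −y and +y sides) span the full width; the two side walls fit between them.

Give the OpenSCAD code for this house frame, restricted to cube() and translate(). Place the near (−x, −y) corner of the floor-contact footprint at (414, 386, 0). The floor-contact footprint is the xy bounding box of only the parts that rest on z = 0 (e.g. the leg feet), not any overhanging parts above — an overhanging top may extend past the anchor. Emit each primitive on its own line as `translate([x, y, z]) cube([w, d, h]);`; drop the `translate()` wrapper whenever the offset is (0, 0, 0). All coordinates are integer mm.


translate([414, 386, 0]) cube([3350, 180, 2250]);
translate([414, 3606, 0]) cube([3350, 180, 2250]);
translate([414, 566, 0]) cube([180, 3040, 2250]);
translate([3584, 566, 0]) cube([180, 3040, 2250]);


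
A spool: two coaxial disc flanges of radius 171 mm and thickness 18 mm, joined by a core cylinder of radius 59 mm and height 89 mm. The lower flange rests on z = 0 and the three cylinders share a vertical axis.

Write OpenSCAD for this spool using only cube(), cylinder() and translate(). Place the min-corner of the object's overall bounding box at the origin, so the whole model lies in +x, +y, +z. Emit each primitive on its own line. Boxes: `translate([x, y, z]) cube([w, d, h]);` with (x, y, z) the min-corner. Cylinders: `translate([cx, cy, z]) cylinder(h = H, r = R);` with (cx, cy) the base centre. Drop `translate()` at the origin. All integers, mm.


translate([171, 171, 0]) cylinder(h = 18, r = 171);
translate([171, 171, 18]) cylinder(h = 89, r = 59);
translate([171, 171, 107]) cylinder(h = 18, r = 171);


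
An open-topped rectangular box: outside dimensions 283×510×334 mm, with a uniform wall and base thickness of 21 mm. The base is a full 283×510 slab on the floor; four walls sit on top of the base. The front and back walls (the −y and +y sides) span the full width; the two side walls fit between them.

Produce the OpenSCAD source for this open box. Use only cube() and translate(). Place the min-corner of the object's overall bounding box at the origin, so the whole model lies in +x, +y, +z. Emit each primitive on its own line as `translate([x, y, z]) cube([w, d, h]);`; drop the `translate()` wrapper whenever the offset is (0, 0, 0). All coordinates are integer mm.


cube([283, 510, 21]);
translate([0, 0, 21]) cube([283, 21, 313]);
translate([0, 489, 21]) cube([283, 21, 313]);
translate([0, 21, 21]) cube([21, 468, 313]);
translate([262, 21, 21]) cube([21, 468, 313]);


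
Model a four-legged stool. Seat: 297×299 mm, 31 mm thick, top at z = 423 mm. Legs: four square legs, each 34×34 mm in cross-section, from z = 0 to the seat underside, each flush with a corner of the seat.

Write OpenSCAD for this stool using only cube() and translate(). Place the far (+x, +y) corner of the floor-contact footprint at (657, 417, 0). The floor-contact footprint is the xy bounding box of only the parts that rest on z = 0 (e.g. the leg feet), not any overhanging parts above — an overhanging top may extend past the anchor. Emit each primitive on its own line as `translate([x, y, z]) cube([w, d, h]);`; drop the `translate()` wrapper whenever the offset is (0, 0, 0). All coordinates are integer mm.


translate([360, 118, 392]) cube([297, 299, 31]);
translate([360, 118, 0]) cube([34, 34, 392]);
translate([623, 118, 0]) cube([34, 34, 392]);
translate([360, 383, 0]) cube([34, 34, 392]);
translate([623, 383, 0]) cube([34, 34, 392]);


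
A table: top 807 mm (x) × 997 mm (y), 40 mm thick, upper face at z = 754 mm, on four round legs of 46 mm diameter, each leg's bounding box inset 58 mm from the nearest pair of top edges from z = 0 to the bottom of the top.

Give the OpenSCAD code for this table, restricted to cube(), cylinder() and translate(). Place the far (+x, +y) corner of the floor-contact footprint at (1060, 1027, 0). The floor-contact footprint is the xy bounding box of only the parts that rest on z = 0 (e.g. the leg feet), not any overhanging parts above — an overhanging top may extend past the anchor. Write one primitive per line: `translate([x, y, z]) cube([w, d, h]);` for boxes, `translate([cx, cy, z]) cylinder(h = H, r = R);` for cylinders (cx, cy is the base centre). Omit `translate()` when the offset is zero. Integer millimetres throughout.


// leg_h = 754 - 40 = 714
translate([311, 88, 714]) cube([807, 997, 40]);
translate([392, 169, 0]) cylinder(h = 714, r = 23);
translate([1037, 169, 0]) cylinder(h = 714, r = 23);
translate([392, 1004, 0]) cylinder(h = 714, r = 23);
translate([1037, 1004, 0]) cylinder(h = 714, r = 23);


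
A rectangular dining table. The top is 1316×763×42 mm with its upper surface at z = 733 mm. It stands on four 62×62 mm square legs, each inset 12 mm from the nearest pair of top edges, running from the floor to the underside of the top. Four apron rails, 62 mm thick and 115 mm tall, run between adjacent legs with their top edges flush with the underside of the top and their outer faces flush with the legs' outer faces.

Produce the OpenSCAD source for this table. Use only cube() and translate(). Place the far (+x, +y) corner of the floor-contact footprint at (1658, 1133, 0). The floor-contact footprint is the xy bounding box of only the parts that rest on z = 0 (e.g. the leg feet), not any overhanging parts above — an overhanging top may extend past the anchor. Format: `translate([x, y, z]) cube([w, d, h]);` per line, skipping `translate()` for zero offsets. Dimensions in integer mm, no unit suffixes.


translate([354, 382, 691]) cube([1316, 763, 42]);
translate([366, 394, 0]) cube([62, 62, 691]);
translate([1596, 394, 0]) cube([62, 62, 691]);
translate([366, 1071, 0]) cube([62, 62, 691]);
translate([1596, 1071, 0]) cube([62, 62, 691]);
translate([428, 394, 576]) cube([1168, 62, 115]);
translate([428, 1071, 576]) cube([1168, 62, 115]);
translate([366, 456, 576]) cube([62, 615, 115]);
translate([1596, 456, 576]) cube([62, 615, 115]);


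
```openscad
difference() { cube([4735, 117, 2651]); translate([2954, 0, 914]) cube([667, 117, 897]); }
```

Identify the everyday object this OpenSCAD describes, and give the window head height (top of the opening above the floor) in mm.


A wall with a window opening. The window head height is 1811 mm.

A wall with a rectangular opening subtracted — a window. Sill at z = 914, opening 897 mm tall, so the head is at 914 + 897 = 1811 mm.


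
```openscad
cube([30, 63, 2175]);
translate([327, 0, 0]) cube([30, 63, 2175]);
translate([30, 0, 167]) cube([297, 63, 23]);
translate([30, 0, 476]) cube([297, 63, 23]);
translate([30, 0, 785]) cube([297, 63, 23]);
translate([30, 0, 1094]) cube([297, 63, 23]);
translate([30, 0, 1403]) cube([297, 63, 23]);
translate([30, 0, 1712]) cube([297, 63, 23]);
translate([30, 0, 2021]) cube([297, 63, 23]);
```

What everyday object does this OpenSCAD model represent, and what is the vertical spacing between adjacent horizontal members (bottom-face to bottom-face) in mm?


A ladder. The rung spacing is 309 mm.

Two tall 30×63 posts with 7 short bars between them — a ladder. Adjacent rungs sit at z = 167 and z = 476, so the spacing is 476 − 167 = 309 mm.


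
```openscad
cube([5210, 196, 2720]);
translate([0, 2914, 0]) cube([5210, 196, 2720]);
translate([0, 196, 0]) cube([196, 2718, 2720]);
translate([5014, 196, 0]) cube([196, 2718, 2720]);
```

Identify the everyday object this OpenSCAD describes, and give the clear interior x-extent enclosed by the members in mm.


A house (or room) frame. The interior width is 4818 mm.

Four 2720 mm walls enclosing a rectangle with no floor or roof — a room or house frame. Outside width is 5210 mm and wall thickness is 196 mm, so the interior width is 5210 − 2 × 196 = 4818 mm.


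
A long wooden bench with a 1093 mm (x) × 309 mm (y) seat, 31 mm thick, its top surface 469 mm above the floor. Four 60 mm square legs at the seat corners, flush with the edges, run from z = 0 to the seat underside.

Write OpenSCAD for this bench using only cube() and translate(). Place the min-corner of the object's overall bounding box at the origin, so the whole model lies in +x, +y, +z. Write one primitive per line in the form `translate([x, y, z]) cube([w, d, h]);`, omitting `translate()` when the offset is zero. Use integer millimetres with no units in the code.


// leg_h = 469 − 31 = 438
translate([0, 0, 438]) cube([1093, 309, 31]);
cube([60, 60, 438]);
translate([0, 249, 0]) cube([60, 60, 438]);
translate([1033, 0, 0]) cube([60, 60, 438]);
translate([1033, 249, 0]) cube([60, 60, 438]);


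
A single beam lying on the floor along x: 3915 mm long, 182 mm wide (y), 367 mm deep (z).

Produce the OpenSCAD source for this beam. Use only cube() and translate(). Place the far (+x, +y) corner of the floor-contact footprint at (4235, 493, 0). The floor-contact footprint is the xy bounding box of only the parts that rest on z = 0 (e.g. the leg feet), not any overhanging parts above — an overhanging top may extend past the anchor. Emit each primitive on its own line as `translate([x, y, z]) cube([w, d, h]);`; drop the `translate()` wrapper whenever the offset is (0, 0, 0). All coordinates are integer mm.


translate([320, 311, 0]) cube([3915, 182, 367]);


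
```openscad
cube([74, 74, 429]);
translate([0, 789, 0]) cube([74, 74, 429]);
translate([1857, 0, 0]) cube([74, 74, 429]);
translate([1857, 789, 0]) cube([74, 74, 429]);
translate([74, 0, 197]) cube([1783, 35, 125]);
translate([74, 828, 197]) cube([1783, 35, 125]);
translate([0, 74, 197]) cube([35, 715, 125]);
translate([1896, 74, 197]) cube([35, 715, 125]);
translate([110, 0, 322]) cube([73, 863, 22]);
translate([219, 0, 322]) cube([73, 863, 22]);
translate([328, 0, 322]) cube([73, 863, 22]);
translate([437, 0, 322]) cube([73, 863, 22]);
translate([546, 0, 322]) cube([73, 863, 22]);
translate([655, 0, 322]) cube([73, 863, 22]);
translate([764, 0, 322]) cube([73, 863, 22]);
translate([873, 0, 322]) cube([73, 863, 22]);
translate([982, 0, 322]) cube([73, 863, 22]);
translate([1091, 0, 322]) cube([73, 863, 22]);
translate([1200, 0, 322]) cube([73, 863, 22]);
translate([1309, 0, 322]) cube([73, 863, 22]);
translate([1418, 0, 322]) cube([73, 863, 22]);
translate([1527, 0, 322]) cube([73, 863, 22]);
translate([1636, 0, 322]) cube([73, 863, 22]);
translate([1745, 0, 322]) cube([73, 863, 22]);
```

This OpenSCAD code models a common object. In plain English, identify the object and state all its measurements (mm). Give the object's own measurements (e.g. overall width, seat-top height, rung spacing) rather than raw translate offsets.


A bed frame 1931 mm long (x) by 863 mm wide (y). Four 74×74 mm corner posts, 429 mm tall, at the corners of the footprint. Four rails of 35 mm thickness and 125 mm height run between adjacent posts with their undersides at z = 197 mm, their outer faces flush with the outside of the frame (the two x-running rails run between the posts' inner faces; the two y-running rails run between the posts' inner faces). 16 slats, each 73 mm wide (x) and 22 mm thick, lie across the top of the two x-running rails, running the full 863 mm width of the frame in y; along x they sit between the end posts with a 36 mm gap after the −x posts and between neighbouring slats, leaving 39 mm before the +x posts.


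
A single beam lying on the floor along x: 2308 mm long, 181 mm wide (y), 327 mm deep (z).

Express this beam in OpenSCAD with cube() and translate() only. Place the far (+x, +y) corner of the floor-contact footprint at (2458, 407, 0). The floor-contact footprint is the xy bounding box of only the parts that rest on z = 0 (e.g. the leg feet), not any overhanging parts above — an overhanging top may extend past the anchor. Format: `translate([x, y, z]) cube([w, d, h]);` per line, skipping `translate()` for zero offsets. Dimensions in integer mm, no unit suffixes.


translate([150, 226, 0]) cube([2308, 181, 327]);


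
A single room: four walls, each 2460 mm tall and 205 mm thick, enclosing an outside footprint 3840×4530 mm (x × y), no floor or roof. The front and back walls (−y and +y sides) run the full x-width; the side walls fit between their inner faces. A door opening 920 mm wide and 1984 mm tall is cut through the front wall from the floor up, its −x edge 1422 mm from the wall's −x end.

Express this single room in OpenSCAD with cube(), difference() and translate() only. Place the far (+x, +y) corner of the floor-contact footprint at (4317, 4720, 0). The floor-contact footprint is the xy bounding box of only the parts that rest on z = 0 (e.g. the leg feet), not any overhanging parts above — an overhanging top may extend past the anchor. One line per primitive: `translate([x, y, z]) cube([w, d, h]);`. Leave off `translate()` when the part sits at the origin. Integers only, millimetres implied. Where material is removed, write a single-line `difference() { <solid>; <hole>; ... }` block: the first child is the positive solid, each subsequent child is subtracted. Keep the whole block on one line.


difference() { translate([477, 190, 0]) cube([3840, 205, 2460]); translate([1899, 190, 0]) cube([920, 205, 1984]); }
translate([477, 4515, 0]) cube([3840, 205, 2460]);
translate([477, 395, 0]) cube([205, 4120, 2460]);
translate([4112, 395, 0]) cube([205, 4120, 2460]);


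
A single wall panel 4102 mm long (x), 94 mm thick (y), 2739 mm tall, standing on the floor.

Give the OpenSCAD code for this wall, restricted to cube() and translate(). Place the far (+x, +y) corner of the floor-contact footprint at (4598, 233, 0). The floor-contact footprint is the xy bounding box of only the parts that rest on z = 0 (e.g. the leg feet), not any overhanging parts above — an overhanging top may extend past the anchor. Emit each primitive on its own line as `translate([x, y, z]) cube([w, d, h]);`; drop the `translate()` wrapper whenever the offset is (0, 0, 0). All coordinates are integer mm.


translate([496, 139, 0]) cube([4102, 94, 2739]);


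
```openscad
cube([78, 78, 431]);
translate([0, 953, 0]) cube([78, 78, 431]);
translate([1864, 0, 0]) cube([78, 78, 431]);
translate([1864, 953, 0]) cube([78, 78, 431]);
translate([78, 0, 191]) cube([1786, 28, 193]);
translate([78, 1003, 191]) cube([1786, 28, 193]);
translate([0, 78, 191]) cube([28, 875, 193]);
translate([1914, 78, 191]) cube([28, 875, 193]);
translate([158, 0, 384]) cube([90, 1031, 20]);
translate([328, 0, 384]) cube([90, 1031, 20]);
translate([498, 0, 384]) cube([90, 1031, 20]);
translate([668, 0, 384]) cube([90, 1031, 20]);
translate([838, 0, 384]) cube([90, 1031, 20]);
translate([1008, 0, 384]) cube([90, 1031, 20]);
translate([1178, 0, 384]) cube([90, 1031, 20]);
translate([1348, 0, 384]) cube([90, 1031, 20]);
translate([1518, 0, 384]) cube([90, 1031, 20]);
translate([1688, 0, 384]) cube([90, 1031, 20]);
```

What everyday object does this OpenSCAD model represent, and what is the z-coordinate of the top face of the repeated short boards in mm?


A bed frame. The slat-top height is 404 mm.

Four posts, four rails, and a row of slats — a bed frame. Slats sit on the rails at z = 191 + 193 = 384; with slat thickness 20, the top is 404 mm.


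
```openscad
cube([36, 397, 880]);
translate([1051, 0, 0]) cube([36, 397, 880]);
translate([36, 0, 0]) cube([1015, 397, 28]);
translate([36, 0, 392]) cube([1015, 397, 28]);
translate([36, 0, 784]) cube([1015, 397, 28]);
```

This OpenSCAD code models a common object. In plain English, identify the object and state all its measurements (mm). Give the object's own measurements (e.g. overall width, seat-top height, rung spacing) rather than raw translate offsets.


An open bookshelf. Two side panels, each 36 mm thick, 397 mm deep and 880 mm tall, stand 1087 mm apart (outside-to-outside). Between them sit 3 shelves, each 28 mm thick and 397 mm deep, spanning the full gap between the sides. The bottom shelf rests on the floor (its underside at z = 0) and the clear gap between one shelf's top and the next shelf's underside is 364 mm.


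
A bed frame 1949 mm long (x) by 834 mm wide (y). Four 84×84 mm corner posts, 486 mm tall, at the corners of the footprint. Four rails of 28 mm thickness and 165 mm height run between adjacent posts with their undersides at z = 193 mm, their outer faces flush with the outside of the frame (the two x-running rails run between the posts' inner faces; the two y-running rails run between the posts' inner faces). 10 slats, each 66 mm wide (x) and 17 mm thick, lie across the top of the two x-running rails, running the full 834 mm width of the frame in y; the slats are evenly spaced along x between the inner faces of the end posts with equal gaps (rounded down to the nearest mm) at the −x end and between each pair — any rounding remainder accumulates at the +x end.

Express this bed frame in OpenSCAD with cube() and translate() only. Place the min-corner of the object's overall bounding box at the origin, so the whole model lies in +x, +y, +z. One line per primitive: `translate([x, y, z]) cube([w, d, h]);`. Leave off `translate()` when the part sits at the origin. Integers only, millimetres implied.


// slat z = rail_z + rail_h = 193 + 165 = 358
// slat gap = ⌊(1781 − 10·66) / 11⌋ = 101
cube([84, 84, 486]);
translate([0, 750, 0]) cube([84, 84, 486]);
translate([1865, 0, 0]) cube([84, 84, 486]);
translate([1865, 750, 0]) cube([84, 84, 486]);
translate([84, 0, 193]) cube([1781, 28, 165]);
translate([84, 806, 193]) cube([1781, 28, 165]);
translate([0, 84, 193]) cube([28, 666, 165]);
translate([1921, 84, 193]) cube([28, 666, 165]);
translate([185, 0, 358]) cube([66, 834, 17]);
translate([352, 0, 358]) cube([66, 834, 17]);
translate([519, 0, 358]) cube([66, 834, 17]);
translate([686, 0, 358]) cube([66, 834, 17]);
translate([853, 0, 358]) cube([66, 834, 17]);
translate([1020, 0, 358]) cube([66, 834, 17]);
translate([1187, 0, 358]) cube([66, 834, 17]);
translate([1354, 0, 358]) cube([66, 834, 17]);
translate([1521, 0, 358]) cube([66, 834, 17]);
translate([1688, 0, 358]) cube([66, 834, 17]);


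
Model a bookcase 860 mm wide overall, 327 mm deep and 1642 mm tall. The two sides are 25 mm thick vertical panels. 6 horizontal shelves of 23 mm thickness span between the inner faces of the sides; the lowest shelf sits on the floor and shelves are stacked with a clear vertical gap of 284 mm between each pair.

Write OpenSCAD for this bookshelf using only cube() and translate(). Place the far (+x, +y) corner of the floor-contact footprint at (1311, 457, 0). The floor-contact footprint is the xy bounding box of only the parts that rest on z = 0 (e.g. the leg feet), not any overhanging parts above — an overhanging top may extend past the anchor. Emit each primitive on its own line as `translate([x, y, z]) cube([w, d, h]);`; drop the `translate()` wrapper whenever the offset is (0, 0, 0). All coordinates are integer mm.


translate([451, 130, 0]) cube([25, 327, 1642]);
translate([1286, 130, 0]) cube([25, 327, 1642]);
translate([476, 130, 0]) cube([810, 327, 23]);
translate([476, 130, 307]) cube([810, 327, 23]);
translate([476, 130, 614]) cube([810, 327, 23]);
translate([476, 130, 921]) cube([810, 327, 23]);
translate([476, 130, 1228]) cube([810, 327, 23]);
translate([476, 130, 1535]) cube([810, 327, 23]);


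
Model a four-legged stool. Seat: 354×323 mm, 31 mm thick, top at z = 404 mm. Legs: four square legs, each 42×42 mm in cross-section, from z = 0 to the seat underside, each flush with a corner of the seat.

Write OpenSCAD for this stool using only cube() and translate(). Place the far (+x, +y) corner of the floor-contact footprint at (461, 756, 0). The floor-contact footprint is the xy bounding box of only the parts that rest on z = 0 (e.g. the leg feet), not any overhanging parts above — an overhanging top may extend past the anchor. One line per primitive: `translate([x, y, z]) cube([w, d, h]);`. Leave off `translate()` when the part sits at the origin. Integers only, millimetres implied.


translate([107, 433, 373]) cube([354, 323, 31]);
translate([107, 433, 0]) cube([42, 42, 373]);
translate([419, 433, 0]) cube([42, 42, 373]);
translate([107, 714, 0]) cube([42, 42, 373]);
translate([419, 714, 0]) cube([42, 42, 373]);


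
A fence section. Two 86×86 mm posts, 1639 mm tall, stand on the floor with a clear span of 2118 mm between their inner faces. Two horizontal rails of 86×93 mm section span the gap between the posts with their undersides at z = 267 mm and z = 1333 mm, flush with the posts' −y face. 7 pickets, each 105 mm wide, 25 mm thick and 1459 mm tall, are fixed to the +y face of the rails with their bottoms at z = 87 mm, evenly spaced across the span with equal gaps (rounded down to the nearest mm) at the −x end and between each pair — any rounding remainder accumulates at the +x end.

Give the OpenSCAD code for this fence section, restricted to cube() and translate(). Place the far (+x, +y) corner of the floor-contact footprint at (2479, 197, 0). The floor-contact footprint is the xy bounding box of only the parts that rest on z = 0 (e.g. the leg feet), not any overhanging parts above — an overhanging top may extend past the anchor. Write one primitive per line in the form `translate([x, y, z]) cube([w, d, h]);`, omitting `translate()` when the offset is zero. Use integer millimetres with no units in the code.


translate([189, 111, 0]) cube([86, 86, 1639]);
translate([2393, 111, 0]) cube([86, 86, 1639]);
translate([275, 111, 267]) cube([2118, 86, 93]);
translate([275, 111, 1333]) cube([2118, 86, 93]);
translate([447, 197, 87]) cube([105, 25, 1459]);
translate([724, 197, 87]) cube([105, 25, 1459]);
translate([1001, 197, 87]) cube([105, 25, 1459]);
translate([1278, 197, 87]) cube([105, 25, 1459]);
translate([1555, 197, 87]) cube([105, 25, 1459]);
translate([1832, 197, 87]) cube([105, 25, 1459]);
translate([2109, 197, 87]) cube([105, 25, 1459]);


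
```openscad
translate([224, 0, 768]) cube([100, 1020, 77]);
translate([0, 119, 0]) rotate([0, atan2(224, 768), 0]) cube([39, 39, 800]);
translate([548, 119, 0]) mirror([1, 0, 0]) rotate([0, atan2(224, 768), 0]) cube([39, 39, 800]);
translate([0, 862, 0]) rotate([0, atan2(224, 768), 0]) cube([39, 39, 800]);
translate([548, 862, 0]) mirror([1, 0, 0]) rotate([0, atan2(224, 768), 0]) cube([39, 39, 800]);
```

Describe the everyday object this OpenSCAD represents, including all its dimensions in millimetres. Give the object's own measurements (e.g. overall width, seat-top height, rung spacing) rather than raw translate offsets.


A sawhorse. A 100×1020×77 mm beam (x, y, z) sits on two A-frame leg pairs. Each pair is two raked legs of 39×39 mm section (39 mm along y) splaying symmetrically in x. Each leg rises 768 mm vertically over 224 mm of horizontal reach and is 800 mm long along its own axis. Every leg's outer bottom edge rests on the floor and its outer top edge meets a bottom edge of the beam — the left legs (tilting toward +x) meet the beam's −x bottom edge, the right legs (their mirror images, tilting toward −x) meet its +x bottom edge — so the leg tops tuck under the beam, the beam's underside is 768 mm above the floor, and the feet are 548 mm apart outside-to-outside with the beam centred between them. The two leg pairs are set in 119 mm from either end of the beam.


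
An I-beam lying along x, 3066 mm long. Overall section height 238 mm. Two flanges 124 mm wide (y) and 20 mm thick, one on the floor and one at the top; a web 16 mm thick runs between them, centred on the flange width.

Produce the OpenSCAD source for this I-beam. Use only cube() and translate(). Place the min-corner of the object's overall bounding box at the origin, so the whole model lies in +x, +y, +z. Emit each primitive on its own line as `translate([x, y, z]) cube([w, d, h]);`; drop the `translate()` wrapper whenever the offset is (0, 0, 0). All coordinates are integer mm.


cube([3066, 124, 20]);
translate([0, 54, 20]) cube([3066, 16, 198]);
translate([0, 0, 218]) cube([3066, 124, 20]);


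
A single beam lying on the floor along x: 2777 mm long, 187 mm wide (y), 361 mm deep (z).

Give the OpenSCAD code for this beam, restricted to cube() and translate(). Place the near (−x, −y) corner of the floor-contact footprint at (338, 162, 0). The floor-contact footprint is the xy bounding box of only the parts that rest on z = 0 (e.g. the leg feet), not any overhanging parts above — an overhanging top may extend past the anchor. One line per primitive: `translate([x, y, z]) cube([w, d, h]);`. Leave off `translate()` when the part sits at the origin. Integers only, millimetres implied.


translate([338, 162, 0]) cube([2777, 187, 361]);


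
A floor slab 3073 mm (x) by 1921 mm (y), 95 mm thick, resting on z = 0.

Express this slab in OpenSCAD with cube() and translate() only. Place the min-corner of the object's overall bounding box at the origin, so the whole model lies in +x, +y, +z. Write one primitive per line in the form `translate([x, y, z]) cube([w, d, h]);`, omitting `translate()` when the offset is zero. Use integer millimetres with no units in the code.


cube([3073, 1921, 95]);


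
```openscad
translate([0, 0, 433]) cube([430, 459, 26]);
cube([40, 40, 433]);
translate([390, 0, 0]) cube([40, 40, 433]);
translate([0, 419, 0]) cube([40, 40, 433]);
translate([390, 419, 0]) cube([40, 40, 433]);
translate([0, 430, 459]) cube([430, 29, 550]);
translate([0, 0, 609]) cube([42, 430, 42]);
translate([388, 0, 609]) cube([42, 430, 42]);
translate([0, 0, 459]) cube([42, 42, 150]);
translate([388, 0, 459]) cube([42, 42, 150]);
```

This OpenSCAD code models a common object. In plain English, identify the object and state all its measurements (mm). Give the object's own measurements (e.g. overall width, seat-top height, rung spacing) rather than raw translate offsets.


A chair. The seat is a 430×459×26 mm slab with its top at z = 459 mm, on four 40×40 mm corner legs (flush with the seat edges, standing on z = 0). A flat backrest 29 mm thick, 550 mm tall, spans the full seat width and rises from the seat top along its +y edge, rear face flush with the rear of the seat. Two armrests of 42×42 mm section run along each side from the seat's front edge to the front of the backrest, top faces 192 mm above the seat top and outer faces flush with the seat's x-edges; a 42×42 mm post under the front of each armrest stands on the seat at the front corner.


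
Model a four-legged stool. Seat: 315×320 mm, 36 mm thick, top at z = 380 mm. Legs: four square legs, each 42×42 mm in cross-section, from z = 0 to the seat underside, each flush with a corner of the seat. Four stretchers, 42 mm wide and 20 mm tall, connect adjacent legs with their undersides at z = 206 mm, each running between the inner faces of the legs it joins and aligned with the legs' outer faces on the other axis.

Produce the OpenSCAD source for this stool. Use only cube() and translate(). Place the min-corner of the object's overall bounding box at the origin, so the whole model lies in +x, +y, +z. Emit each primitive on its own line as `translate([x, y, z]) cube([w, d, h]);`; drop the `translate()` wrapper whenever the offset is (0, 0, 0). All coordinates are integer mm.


translate([0, 0, 344]) cube([315, 320, 36]);
cube([42, 42, 344]);
translate([273, 0, 0]) cube([42, 42, 344]);
translate([0, 278, 0]) cube([42, 42, 344]);
translate([273, 278, 0]) cube([42, 42, 344]);
translate([42, 0, 206]) cube([231, 42, 20]);
translate([42, 278, 206]) cube([231, 42, 20]);
translate([0, 42, 206]) cube([42, 236, 20]);
translate([273, 42, 206]) cube([42, 236, 20]);


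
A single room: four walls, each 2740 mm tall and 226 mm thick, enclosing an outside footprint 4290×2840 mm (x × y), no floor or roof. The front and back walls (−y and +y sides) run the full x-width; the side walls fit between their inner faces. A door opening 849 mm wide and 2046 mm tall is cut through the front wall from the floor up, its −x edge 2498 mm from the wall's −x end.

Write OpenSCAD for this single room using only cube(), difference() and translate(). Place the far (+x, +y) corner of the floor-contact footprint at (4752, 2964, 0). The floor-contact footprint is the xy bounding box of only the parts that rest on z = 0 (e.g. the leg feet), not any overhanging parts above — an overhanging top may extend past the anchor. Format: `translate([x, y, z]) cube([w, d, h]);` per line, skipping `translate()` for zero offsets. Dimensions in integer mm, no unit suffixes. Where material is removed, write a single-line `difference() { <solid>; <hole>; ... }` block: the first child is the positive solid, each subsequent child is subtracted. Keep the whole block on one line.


difference() { translate([462, 124, 0]) cube([4290, 226, 2740]); translate([2960, 124, 0]) cube([849, 226, 2046]); }
translate([462, 2738, 0]) cube([4290, 226, 2740]);
translate([462, 350, 0]) cube([226, 2388, 2740]);
translate([4526, 350, 0]) cube([226, 2388, 2740]);


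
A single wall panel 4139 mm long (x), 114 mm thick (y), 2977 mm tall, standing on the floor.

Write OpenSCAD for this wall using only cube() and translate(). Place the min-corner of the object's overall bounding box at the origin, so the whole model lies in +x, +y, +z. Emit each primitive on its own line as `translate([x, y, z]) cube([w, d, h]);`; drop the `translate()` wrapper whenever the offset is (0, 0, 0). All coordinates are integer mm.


cube([4139, 114, 2977]);


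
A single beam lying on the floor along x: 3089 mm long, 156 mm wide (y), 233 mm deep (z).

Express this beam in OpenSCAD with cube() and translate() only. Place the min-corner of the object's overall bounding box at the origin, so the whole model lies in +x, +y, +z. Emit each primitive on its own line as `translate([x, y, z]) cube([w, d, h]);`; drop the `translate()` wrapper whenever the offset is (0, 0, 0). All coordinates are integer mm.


cube([3089, 156, 233]);


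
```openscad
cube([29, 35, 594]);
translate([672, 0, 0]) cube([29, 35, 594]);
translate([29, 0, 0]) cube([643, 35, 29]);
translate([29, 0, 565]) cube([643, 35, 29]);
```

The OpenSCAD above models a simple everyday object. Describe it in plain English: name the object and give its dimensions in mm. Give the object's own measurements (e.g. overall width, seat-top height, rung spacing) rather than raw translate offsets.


A rectangular picture frame lying in the x–z plane (depth along y). The opening is 643 mm wide (x) by 536 mm tall (z), surrounded by a border 29 mm wide on all four sides. The frame is 35 mm deep and is made of two full-height vertical stiles with two horizontal rails fitted between them.


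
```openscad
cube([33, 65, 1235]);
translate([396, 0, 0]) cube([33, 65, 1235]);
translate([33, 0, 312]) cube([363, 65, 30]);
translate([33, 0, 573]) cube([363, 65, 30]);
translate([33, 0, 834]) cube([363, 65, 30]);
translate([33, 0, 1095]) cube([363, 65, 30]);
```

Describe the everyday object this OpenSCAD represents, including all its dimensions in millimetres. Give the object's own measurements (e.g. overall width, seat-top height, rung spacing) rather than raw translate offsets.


A straight ladder. Two 33×65 mm vertical rails, 1235 mm tall, stand 429 mm apart (outside-to-outside) with their front faces coplanar on the −y side. 4 rungs, each 65 mm deep and 30 mm tall, span between the inner faces of the rails, front faces flush with the rails. The lowest rung's underside is at z = 312 mm and rungs are spaced 261 mm apart (underside to underside).


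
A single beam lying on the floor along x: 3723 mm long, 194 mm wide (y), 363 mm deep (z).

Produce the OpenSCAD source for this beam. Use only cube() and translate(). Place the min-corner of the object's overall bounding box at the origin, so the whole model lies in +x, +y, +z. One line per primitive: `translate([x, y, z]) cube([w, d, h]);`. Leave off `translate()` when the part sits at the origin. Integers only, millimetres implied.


cube([3723, 194, 363]);


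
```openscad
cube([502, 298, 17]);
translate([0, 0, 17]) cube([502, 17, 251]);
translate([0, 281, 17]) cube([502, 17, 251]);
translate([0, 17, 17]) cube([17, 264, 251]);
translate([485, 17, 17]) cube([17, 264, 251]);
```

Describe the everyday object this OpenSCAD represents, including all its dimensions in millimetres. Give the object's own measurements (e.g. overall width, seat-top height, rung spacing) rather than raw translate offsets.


An open-topped rectangular box: outside dimensions 502×298×268 mm, with a uniform wall and base thickness of 17 mm. The base is a full 502×298 slab on the floor; four walls sit on top of the base. The front and back walls (the −y and +y sides) span the full width; the two side walls fit between them.


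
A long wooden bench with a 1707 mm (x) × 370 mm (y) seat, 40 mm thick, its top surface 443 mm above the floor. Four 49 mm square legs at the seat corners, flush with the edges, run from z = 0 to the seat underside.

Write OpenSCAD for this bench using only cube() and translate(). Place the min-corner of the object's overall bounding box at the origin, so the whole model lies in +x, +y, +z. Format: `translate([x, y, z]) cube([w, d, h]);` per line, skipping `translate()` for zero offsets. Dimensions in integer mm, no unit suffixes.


translate([0, 0, 403]) cube([1707, 370, 40]);
cube([49, 49, 403]);
translate([0, 321, 0]) cube([49, 49, 403]);
translate([1658, 0, 0]) cube([49, 49, 403]);
translate([1658, 321, 0]) cube([49, 49, 403]);


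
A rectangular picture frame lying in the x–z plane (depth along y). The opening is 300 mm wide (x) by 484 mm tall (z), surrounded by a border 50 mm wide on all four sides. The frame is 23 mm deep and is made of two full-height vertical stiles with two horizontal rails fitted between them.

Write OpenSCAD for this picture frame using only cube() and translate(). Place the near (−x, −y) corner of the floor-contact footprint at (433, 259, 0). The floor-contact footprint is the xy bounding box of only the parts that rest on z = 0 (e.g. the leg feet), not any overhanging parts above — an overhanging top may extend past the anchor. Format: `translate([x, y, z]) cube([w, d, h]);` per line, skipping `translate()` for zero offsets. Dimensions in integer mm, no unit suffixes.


translate([433, 259, 0]) cube([50, 23, 584]);
translate([783, 259, 0]) cube([50, 23, 584]);
translate([483, 259, 0]) cube([300, 23, 50]);
translate([483, 259, 534]) cube([300, 23, 50]);


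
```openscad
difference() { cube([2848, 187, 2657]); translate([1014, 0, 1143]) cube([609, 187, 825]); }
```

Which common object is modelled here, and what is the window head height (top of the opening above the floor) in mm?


A wall with a window opening. The window head height is 1968 mm.

A wall with a rectangular opening subtracted — a window. Sill at z = 1143, opening 825 mm tall, so the head is at 1143 + 825 = 1968 mm.


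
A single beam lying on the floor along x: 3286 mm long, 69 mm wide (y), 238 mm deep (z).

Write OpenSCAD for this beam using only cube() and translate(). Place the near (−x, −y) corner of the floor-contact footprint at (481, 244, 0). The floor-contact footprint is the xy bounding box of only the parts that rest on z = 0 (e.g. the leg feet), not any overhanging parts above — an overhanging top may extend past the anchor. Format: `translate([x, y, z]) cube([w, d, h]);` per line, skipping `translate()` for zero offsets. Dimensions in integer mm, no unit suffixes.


translate([481, 244, 0]) cube([3286, 69, 238]);


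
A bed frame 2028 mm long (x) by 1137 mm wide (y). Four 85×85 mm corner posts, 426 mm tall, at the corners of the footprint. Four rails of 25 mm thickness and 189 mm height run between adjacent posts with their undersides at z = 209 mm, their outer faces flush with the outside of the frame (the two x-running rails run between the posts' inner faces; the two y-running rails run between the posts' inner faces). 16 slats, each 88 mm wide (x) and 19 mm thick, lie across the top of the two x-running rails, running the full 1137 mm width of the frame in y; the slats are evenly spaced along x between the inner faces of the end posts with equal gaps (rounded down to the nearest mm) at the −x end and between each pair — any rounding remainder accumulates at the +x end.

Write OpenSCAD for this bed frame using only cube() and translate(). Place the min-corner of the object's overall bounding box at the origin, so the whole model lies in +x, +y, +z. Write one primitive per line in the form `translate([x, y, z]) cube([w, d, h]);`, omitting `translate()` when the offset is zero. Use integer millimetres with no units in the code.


// slat z = rail_z + rail_h = 209 + 189 = 398
// slat gap = ⌊(1858 − 16·88) / 17⌋ = 26
cube([85, 85, 426]);
translate([0, 1052, 0]) cube([85, 85, 426]);
translate([1943, 0, 0]) cube([85, 85, 426]);
translate([1943, 1052, 0]) cube([85, 85, 426]);
translate([85, 0, 209]) cube([1858, 25, 189]);
translate([85, 1112, 209]) cube([1858, 25, 189]);
translate([0, 85, 209]) cube([25, 967, 189]);
translate([2003, 85, 209]) cube([25, 967, 189]);
translate([111, 0, 398]) cube([88, 1137, 19]);
translate([225, 0, 398]) cube([88, 1137, 19]);
translate([339, 0, 398]) cube([88, 1137, 19]);
translate([453, 0, 398]) cube([88, 1137, 19]);
translate([567, 0, 398]) cube([88, 1137, 19]);
translate([681, 0, 398]) cube([88, 1137, 19]);
translate([795, 0, 398]) cube([88, 1137, 19]);
translate([909, 0, 398]) cube([88, 1137, 19]);
translate([1023, 0, 398]) cube([88, 1137, 19]);
translate([1137, 0, 398]) cube([88, 1137, 19]);
translate([1251, 0, 398]) cube([88, 1137, 19]);
translate([1365, 0, 398]) cube([88, 1137, 19]);
translate([1479, 0, 398]) cube([88, 1137, 19]);
translate([1593, 0, 398]) cube([88, 1137, 19]);
translate([1707, 0, 398]) cube([88, 1137, 19]);
translate([1821, 0, 398]) cube([88, 1137, 19]);


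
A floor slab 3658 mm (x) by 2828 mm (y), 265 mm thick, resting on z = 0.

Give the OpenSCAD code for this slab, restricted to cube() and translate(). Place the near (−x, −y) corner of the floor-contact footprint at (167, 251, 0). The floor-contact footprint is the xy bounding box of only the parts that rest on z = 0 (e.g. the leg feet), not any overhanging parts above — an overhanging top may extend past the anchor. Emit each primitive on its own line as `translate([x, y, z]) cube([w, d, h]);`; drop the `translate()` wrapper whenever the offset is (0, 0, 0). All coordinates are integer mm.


translate([167, 251, 0]) cube([3658, 2828, 265]);


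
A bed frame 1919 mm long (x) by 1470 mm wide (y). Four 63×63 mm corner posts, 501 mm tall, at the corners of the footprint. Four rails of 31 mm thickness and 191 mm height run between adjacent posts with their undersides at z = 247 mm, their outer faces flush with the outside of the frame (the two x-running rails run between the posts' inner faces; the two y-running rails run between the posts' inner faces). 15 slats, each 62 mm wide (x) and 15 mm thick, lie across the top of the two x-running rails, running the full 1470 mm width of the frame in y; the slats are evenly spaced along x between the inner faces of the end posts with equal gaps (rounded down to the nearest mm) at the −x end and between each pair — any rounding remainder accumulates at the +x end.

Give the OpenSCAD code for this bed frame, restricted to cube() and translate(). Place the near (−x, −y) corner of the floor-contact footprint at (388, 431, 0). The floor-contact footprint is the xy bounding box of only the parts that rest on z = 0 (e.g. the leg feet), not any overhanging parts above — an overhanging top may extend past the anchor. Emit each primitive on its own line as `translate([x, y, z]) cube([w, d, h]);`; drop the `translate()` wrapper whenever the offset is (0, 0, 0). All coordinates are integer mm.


// slat z = rail_z + rail_h = 247 + 191 = 438
// slat gap = ⌊(1793 − 15·62) / 16⌋ = 53
translate([388, 431, 0]) cube([63, 63, 501]);
translate([388, 1838, 0]) cube([63, 63, 501]);
translate([2244, 431, 0]) cube([63, 63, 501]);
translate([2244, 1838, 0]) cube([63, 63, 501]);
translate([451, 431, 247]) cube([1793, 31, 191]);
translate([451, 1870, 247]) cube([1793, 31, 191]);
translate([388, 494, 247]) cube([31, 1344, 191]);
translate([2276, 494, 247]) cube([31, 1344, 191]);
translate([504, 431, 438]) cube([62, 1470, 15]);
translate([619, 431, 438]) cube([62, 1470, 15]);
translate([734, 431, 438]) cube([62, 1470, 15]);
translate([849, 431, 438]) cube([62, 1470, 15]);
translate([964, 431, 438]) cube([62, 1470, 15]);
translate([1079, 431, 438]) cube([62, 1470, 15]);
translate([1194, 431, 438]) cube([62, 1470, 15]);
translate([1309, 431, 438]) cube([62, 1470, 15]);
translate([1424, 431, 438]) cube([62, 1470, 15]);
translate([1539, 431, 438]) cube([62, 1470, 15]);
translate([1654, 431, 438]) cube([62, 1470, 15]);
translate([1769, 431, 438]) cube([62, 1470, 15]);
translate([1884, 431, 438]) cube([62, 1470, 15]);
translate([1999, 431, 438]) cube([62, 1470, 15]);
translate([2114, 431, 438]) cube([62, 1470, 15]);
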